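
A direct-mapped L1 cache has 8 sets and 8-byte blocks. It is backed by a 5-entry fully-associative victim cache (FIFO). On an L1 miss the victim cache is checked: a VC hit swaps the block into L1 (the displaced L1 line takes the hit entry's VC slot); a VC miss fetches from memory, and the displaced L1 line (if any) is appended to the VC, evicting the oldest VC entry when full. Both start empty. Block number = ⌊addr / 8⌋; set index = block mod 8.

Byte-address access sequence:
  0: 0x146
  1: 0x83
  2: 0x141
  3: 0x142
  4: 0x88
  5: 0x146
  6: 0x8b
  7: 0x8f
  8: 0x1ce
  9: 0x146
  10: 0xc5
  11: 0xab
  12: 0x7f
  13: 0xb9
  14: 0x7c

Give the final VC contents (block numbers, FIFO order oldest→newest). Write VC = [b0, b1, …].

VC = [16, 17, 40, 23]

#0 0x146→b40/s0 MISS; vc=[]
#1 0x83→b16/s0 MISS; vc=[40]
#2 0x141→b40/s0 VC-HIT; vc=[16]
#3 0x142→b40/s0 L1-HIT; vc=[16]
#4 0x88→b17/s1 MISS; vc=[16]
#5 0x146→b40/s0 L1-HIT; vc=[16]
#6 0x8b→b17/s1 L1-HIT; vc=[16]
#7 0x8f→b17/s1 L1-HIT; vc=[16]
#8 0x1ce→b57/s1 MISS; vc=[16,17]
#9 0x146→b40/s0 L1-HIT; vc=[16,17]
#10 0xc5→b24/s0 MISS; vc=[16,17,40]
#11 0xab→b21/s5 MISS; vc=[16,17,40]
#12 0x7f→b15/s7 MISS; vc=[16,17,40]
#13 0xb9→b23/s7 MISS; vc=[16,17,40,15]
#14 0x7c→b15/s7 VC-HIT; vc=[16,17,40,23]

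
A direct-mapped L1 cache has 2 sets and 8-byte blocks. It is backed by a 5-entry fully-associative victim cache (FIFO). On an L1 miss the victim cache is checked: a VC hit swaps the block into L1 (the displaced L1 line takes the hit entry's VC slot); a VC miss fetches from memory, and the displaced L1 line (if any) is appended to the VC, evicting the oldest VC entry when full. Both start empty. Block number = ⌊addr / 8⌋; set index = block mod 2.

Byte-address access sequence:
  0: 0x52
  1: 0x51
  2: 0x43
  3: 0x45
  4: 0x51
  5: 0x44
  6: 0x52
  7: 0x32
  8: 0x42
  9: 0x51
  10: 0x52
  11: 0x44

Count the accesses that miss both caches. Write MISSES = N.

MISSES = 3

0: 0x52 (blk 10, set 0) → MISS  vc=[]
1: 0x51 (blk 10, set 0) → L1-HIT  vc=[]
2: 0x43 (blk 8, set 0) → MISS  vc=[10]
3: 0x45 (blk 8, set 0) → L1-HIT  vc=[10]
4: 0x51 (blk 10, set 0) → VC-HIT  vc=[8]
5: 0x44 (blk 8, set 0) → VC-HIT  vc=[10]
6: 0x52 (blk 10, set 0) → VC-HIT  vc=[8]
7: 0x32 (blk 6, set 0) → MISS  vc=[8, 10]
8: 0x42 (blk 8, set 0) → VC-HIT  vc=[6, 10]
9: 0x51 (blk 10, set 0) → VC-HIT  vc=[6, 8]
10: 0x52 (blk 10, set 0) → L1-HIT  vc=[6, 8]
11: 0x44 (blk 8, set 0) → VC-HIT  vc=[6, 10]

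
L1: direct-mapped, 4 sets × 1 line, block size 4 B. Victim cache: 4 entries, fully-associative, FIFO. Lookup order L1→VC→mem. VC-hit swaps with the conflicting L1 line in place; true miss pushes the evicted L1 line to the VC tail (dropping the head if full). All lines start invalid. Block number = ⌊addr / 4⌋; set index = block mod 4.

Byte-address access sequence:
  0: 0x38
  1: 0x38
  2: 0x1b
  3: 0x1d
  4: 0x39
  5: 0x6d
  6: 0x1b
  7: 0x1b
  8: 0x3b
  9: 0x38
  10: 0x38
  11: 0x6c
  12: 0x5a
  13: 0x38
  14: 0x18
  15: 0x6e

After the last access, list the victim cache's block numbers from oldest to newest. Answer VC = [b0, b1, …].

VC = [14, 7, 22]

  [0] addr=0x38 blk=14 s=2: MISS | VC []
  [1] addr=0x38 blk=14 s=2: L1-HIT | VC []
  [2] addr=0x1b blk=6 s=2: MISS | VC [14]
  [3] addr=0x1d blk=7 s=3: MISS | VC [14]
  [4] addr=0x39 blk=14 s=2: VC-HIT | VC [6]
  [5] addr=0x6d blk=27 s=3: MISS | VC [6, 7]
  [6] addr=0x1b blk=6 s=2: VC-HIT | VC [14, 7]
  [7] addr=0x1b blk=6 s=2: L1-HIT | VC [14, 7]
  [8] addr=0x3b blk=14 s=2: VC-HIT | VC [6, 7]
  [9] addr=0x38 blk=14 s=2: L1-HIT | VC [6, 7]
  [10] addr=0x38 blk=14 s=2: L1-HIT | VC [6, 7]
  [11] addr=0x6c blk=27 s=3: L1-HIT | VC [6, 7]
  [12] addr=0x5a blk=22 s=2: MISS | VC [6, 7, 14]
  [13] addr=0x38 blk=14 s=2: VC-HIT | VC [6, 7, 22]
  [14] addr=0x18 blk=6 s=2: VC-HIT | VC [14, 7, 22]
  [15] addr=0x6e blk=27 s=3: L1-HIT | VC [14, 7, 22]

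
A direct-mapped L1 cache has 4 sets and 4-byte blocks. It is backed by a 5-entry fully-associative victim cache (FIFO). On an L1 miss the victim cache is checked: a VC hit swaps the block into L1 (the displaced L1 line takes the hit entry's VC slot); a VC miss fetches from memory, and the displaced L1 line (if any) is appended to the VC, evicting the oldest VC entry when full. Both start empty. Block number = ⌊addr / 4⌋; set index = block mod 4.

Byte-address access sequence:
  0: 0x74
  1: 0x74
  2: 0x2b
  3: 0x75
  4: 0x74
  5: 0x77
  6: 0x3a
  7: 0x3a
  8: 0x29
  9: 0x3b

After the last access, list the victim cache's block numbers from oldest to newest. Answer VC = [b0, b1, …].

VC = [10]

#0 0x74→b29/s1 MISS; vc=[]
#1 0x74→b29/s1 L1-HIT; vc=[]
#2 0x2b→b10/s2 MISS; vc=[]
#3 0x75→b29/s1 L1-HIT; vc=[]
#4 0x74→b29/s1 L1-HIT; vc=[]
#5 0x77→b29/s1 L1-HIT; vc=[]
#6 0x3a→b14/s2 MISS; vc=[10]
#7 0x3a→b14/s2 L1-HIT; vc=[10]
#8 0x29→b10/s2 VC-HIT; vc=[14]
#9 0x3b→b14/s2 VC-HIT; vc=[10]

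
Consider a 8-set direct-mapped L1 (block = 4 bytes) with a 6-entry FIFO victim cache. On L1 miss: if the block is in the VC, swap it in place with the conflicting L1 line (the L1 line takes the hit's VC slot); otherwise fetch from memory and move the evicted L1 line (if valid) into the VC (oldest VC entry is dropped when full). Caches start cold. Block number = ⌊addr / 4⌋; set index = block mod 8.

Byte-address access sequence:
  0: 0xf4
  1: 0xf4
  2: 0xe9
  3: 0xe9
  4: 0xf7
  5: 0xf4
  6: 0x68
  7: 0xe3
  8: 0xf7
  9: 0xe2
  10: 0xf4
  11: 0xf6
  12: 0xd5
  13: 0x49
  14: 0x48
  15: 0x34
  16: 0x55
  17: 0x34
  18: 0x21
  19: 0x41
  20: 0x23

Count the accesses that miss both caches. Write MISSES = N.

MISSES = 10

  [0] addr=0xf4 blk=61 s=5: MISS | VC []
  [1] addr=0xf4 blk=61 s=5: L1-HIT | VC []
  [2] addr=0xe9 blk=58 s=2: MISS | VC []
  [3] addr=0xe9 blk=58 s=2: L1-HIT | VC []
  [4] addr=0xf7 blk=61 s=5: L1-HIT | VC []
  [5] addr=0xf4 blk=61 s=5: L1-HIT | VC []
  [6] addr=0x68 blk=26 s=2: MISS | VC [58]
  [7] addr=0xe3 blk=56 s=0: MISS | VC [58]
  [8] addr=0xf7 blk=61 s=5: L1-HIT | VC [58]
  [9] addr=0xe2 blk=56 s=0: L1-HIT | VC [58]
  [10] addr=0xf4 blk=61 s=5: L1-HIT | VC [58]
  [11] addr=0xf6 blk=61 s=5: L1-HIT | VC [58]
  [12] addr=0xd5 blk=53 s=5: MISS | VC [58, 61]
  [13] addr=0x49 blk=18 s=2: MISS | VC [58, 61, 26]
  [14] addr=0x48 blk=18 s=2: L1-HIT | VC [58, 61, 26]
  [15] addr=0x34 blk=13 s=5: MISS | VC [58, 61, 26, 53]
  [16] addr=0x55 blk=21 s=5: MISS | VC [58, 61, 26, 53, 13]
  [17] addr=0x34 blk=13 s=5: VC-HIT | VC [58, 61, 26, 53, 21]
  [18] addr=0x21 blk=8 s=0: MISS | VC [58, 61, 26, 53, 21, 56]
  [19] addr=0x41 blk=16 s=0: MISS | VC [61, 26, 53, 21, 56, 8]
  [20] addr=0x23 blk=8 s=0: VC-HIT | VC [61, 26, 53, 21, 56, 16]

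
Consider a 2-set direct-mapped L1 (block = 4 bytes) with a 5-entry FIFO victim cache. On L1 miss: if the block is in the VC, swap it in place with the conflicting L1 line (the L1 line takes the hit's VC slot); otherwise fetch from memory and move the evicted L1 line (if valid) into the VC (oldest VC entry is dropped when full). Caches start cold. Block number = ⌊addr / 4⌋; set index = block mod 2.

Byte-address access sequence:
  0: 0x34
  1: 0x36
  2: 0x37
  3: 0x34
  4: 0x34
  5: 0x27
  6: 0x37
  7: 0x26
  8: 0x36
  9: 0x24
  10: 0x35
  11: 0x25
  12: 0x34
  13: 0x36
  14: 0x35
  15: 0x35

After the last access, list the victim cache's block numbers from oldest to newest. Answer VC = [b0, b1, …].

0: 0x34 (blk 13, set 1) → MISS  vc=[]
1: 0x36 (blk 13, set 1) → L1-HIT  vc=[]
2: 0x37 (blk 13, set 1) → L1-HIT  vc=[]
3: 0x34 (blk 13, set 1) → L1-HIT  vc=[]
4: 0x34 (blk 13, set 1) → L1-HIT  vc=[]
5: 0x27 (blk 9, set 1) → MISS  vc=[13]
6: 0x37 (blk 13, set 1) → VC-HIT  vc=[9]
7: 0x26 (blk 9, set 1) → VC-HIT  vc=[13]
8: 0x36 (blk 13, set 1) → VC-HIT  vc=[9]
9: 0x24 (blk 9, set 1) → VC-HIT  vc=[13]
10: 0x35 (blk 13, set 1) → VC-HIT  vc=[9]
11: 0x25 (blk 9, set 1) → VC-HIT  vc=[13]
12: 0x34 (blk 13, set 1) → VC-HIT  vc=[9]
13: 0x36 (blk 13, set 1) → L1-HIT  vc=[9]
14: 0x35 (blk 13, set 1) → L1-HIT  vc=[9]
15: 0x35 (blk 13, set 1) → L1-HIT  vc=[9]

VC = [9]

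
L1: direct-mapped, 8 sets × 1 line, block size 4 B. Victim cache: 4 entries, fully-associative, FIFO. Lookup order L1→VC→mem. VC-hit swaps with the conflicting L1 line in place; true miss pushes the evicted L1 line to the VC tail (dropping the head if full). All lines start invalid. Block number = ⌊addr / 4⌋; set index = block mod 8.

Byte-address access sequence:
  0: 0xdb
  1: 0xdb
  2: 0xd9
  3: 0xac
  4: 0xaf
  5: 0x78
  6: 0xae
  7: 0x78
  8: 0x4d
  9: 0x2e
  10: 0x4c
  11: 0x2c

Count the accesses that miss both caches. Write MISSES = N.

MISSES = 5

#0 0xdb→b54/s6 MISS; vc=[]
#1 0xdb→b54/s6 L1-HIT; vc=[]
#2 0xd9→b54/s6 L1-HIT; vc=[]
#3 0xac→b43/s3 MISS; vc=[]
#4 0xaf→b43/s3 L1-HIT; vc=[]
#5 0x78→b30/s6 MISS; vc=[54]
#6 0xae→b43/s3 L1-HIT; vc=[54]
#7 0x78→b30/s6 L1-HIT; vc=[54]
#8 0x4d→b19/s3 MISS; vc=[54,43]
#9 0x2e→b11/s3 MISS; vc=[54,43,19]
#10 0x4c→b19/s3 VC-HIT; vc=[54,43,11]
#11 0x2c→b11/s3 VC-HIT; vc=[54,43,19]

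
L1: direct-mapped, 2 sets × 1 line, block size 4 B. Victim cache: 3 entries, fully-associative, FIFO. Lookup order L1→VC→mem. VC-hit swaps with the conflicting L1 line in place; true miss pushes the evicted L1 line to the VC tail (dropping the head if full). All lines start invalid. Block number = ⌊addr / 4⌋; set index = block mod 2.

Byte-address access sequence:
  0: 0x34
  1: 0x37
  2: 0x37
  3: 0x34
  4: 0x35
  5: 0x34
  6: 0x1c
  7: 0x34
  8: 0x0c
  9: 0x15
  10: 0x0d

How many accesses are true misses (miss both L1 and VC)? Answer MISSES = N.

MISSES = 4

#0 0x34→b13/s1 MISS; vc=[]
#1 0x37→b13/s1 L1-HIT; vc=[]
#2 0x37→b13/s1 L1-HIT; vc=[]
#3 0x34→b13/s1 L1-HIT; vc=[]
#4 0x35→b13/s1 L1-HIT; vc=[]
#5 0x34→b13/s1 L1-HIT; vc=[]
#6 0x1c→b7/s1 MISS; vc=[13]
#7 0x34→b13/s1 VC-HIT; vc=[7]
#8 0xc→b3/s1 MISS; vc=[7,13]
#9 0x15→b5/s1 MISS; vc=[7,13,3]
#10 0xd→b3/s1 VC-HIT; vc=[7,13,5]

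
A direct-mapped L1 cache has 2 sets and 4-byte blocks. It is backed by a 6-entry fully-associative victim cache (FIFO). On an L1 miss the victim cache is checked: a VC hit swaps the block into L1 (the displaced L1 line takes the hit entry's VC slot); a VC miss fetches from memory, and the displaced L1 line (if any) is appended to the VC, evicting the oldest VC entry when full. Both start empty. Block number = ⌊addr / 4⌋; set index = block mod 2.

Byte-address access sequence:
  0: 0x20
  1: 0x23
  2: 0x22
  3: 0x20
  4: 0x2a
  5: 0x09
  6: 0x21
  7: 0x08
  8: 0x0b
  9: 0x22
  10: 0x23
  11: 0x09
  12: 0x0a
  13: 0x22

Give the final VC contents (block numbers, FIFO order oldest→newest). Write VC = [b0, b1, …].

0: 0x20 (blk 8, set 0) → MISS  vc=[]
1: 0x23 (blk 8, set 0) → L1-HIT  vc=[]
2: 0x22 (blk 8, set 0) → L1-HIT  vc=[]
3: 0x20 (blk 8, set 0) → L1-HIT  vc=[]
4: 0x2a (blk 10, set 0) → MISS  vc=[8]
5: 0x9 (blk 2, set 0) → MISS  vc=[8, 10]
6: 0x21 (blk 8, set 0) → VC-HIT  vc=[2, 10]
7: 0x8 (blk 2, set 0) → VC-HIT  vc=[8, 10]
8: 0xb (blk 2, set 0) → L1-HIT  vc=[8, 10]
9: 0x22 (blk 8, set 0) → VC-HIT  vc=[2, 10]
10: 0x23 (blk 8, set 0) → L1-HIT  vc=[2, 10]
11: 0x9 (blk 2, set 0) → VC-HIT  vc=[8, 10]
12: 0xa (blk 2, set 0) → L1-HIT  vc=[8, 10]
13: 0x22 (blk 8, set 0) → VC-HIT  vc=[2, 10]

VC = [2, 10]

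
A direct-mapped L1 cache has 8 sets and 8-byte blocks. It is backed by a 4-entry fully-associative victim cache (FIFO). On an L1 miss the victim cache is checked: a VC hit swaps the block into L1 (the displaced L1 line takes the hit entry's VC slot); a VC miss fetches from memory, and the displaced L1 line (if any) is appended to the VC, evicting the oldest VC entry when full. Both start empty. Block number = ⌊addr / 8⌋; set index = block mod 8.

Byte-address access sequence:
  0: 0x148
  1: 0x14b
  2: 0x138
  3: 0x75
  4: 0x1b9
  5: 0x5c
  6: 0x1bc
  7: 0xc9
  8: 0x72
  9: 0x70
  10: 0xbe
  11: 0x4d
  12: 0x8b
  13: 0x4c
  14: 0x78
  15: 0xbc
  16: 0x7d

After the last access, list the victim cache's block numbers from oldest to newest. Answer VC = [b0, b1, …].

VC = [55, 25, 17, 23]

#0 0x148→b41/s1 MISS; vc=[]
#1 0x14b→b41/s1 L1-HIT; vc=[]
#2 0x138→b39/s7 MISS; vc=[]
#3 0x75→b14/s6 MISS; vc=[]
#4 0x1b9→b55/s7 MISS; vc=[39]
#5 0x5c→b11/s3 MISS; vc=[39]
#6 0x1bc→b55/s7 L1-HIT; vc=[39]
#7 0xc9→b25/s1 MISS; vc=[39,41]
#8 0x72→b14/s6 L1-HIT; vc=[39,41]
#9 0x70→b14/s6 L1-HIT; vc=[39,41]
#10 0xbe→b23/s7 MISS; vc=[39,41,55]
#11 0x4d→b9/s1 MISS; vc=[39,41,55,25]
#12 0x8b→b17/s1 MISS; vc=[41,55,25,9]
#13 0x4c→b9/s1 VC-HIT; vc=[41,55,25,17]
#14 0x78→b15/s7 MISS; vc=[55,25,17,23]
#15 0xbc→b23/s7 VC-HIT; vc=[55,25,17,15]
#16 0x7d→b15/s7 VC-HIT; vc=[55,25,17,23]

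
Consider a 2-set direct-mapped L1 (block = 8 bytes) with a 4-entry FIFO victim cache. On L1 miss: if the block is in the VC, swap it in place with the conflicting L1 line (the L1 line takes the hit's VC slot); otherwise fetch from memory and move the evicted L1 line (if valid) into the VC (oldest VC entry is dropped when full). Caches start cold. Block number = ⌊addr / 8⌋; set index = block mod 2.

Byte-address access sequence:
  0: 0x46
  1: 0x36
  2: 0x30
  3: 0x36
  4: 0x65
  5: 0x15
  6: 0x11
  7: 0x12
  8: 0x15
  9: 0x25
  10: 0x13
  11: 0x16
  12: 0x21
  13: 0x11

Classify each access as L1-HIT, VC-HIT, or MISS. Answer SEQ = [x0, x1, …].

0: 0x46 (blk 8, set 0) → MISS  vc=[]
1: 0x36 (blk 6, set 0) → MISS  vc=[8]
2: 0x30 (blk 6, set 0) → L1-HIT  vc=[8]
3: 0x36 (blk 6, set 0) → L1-HIT  vc=[8]
4: 0x65 (blk 12, set 0) → MISS  vc=[8, 6]
5: 0x15 (blk 2, set 0) → MISS  vc=[8, 6, 12]
6: 0x11 (blk 2, set 0) → L1-HIT  vc=[8, 6, 12]
7: 0x12 (blk 2, set 0) → L1-HIT  vc=[8, 6, 12]
8: 0x15 (blk 2, set 0) → L1-HIT  vc=[8, 6, 12]
9: 0x25 (blk 4, set 0) → MISS  vc=[8, 6, 12, 2]
10: 0x13 (blk 2, set 0) → VC-HIT  vc=[8, 6, 12, 4]
11: 0x16 (blk 2, set 0) → L1-HIT  vc=[8, 6, 12, 4]
12: 0x21 (blk 4, set 0) → VC-HIT  vc=[8, 6, 12, 2]
13: 0x11 (blk 2, set 0) → VC-HIT  vc=[8, 6, 12, 4]

SEQ = [MISS, MISS, L1-HIT, L1-HIT, MISS, MISS, L1-HIT, L1-HIT, L1-HIT, MISS, VC-HIT, L1-HIT, VC-HIT, VC-HIT]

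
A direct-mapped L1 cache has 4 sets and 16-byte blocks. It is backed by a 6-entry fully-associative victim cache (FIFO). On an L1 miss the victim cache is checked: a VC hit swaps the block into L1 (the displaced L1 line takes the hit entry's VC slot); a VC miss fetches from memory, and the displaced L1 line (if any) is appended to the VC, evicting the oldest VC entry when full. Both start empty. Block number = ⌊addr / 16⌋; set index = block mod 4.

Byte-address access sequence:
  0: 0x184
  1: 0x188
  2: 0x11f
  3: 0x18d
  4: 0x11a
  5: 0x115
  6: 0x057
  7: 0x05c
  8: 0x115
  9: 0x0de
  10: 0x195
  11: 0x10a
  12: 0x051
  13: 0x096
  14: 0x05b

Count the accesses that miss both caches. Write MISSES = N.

MISSES = 7

0: 0x184 (blk 24, set 0) → MISS  vc=[]
1: 0x188 (blk 24, set 0) → L1-HIT  vc=[]
2: 0x11f (blk 17, set 1) → MISS  vc=[]
3: 0x18d (blk 24, set 0) → L1-HIT  vc=[]
4: 0x11a (blk 17, set 1) → L1-HIT  vc=[]
5: 0x115 (blk 17, set 1) → L1-HIT  vc=[]
6: 0x57 (blk 5, set 1) → MISS  vc=[17]
7: 0x5c (blk 5, set 1) → L1-HIT  vc=[17]
8: 0x115 (blk 17, set 1) → VC-HIT  vc=[5]
9: 0xde (blk 13, set 1) → MISS  vc=[5, 17]
10: 0x195 (blk 25, set 1) → MISS  vc=[5, 17, 13]
11: 0x10a (blk 16, set 0) → MISS  vc=[5, 17, 13, 24]
12: 0x51 (blk 5, set 1) → VC-HIT  vc=[25, 17, 13, 24]
13: 0x96 (blk 9, set 1) → MISS  vc=[25, 17, 13, 24, 5]
14: 0x5b (blk 5, set 1) → VC-HIT  vc=[25, 17, 13, 24, 9]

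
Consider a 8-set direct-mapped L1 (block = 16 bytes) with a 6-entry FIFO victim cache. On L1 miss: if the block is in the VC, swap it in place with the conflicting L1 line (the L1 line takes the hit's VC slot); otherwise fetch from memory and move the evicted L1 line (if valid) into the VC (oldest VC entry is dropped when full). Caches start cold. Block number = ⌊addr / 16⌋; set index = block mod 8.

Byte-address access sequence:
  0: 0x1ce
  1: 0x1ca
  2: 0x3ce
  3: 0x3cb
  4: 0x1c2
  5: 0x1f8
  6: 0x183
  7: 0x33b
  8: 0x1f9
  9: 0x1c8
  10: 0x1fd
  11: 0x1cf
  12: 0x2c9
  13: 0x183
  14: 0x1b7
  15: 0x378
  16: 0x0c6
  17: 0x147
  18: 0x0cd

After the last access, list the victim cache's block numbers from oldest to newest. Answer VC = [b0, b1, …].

VC = [60, 28, 51, 31, 44, 20]

  [0] addr=0x1ce blk=28 s=4: MISS | VC []
  [1] addr=0x1ca blk=28 s=4: L1-HIT | VC []
  [2] addr=0x3ce blk=60 s=4: MISS | VC [28]
  [3] addr=0x3cb blk=60 s=4: L1-HIT | VC [28]
  [4] addr=0x1c2 blk=28 s=4: VC-HIT | VC [60]
  [5] addr=0x1f8 blk=31 s=7: MISS | VC [60]
  [6] addr=0x183 blk=24 s=0: MISS | VC [60]
  [7] addr=0x33b blk=51 s=3: MISS | VC [60]
  [8] addr=0x1f9 blk=31 s=7: L1-HIT | VC [60]
  [9] addr=0x1c8 blk=28 s=4: L1-HIT | VC [60]
  [10] addr=0x1fd blk=31 s=7: L1-HIT | VC [60]
  [11] addr=0x1cf blk=28 s=4: L1-HIT | VC [60]
  [12] addr=0x2c9 blk=44 s=4: MISS | VC [60, 28]
  [13] addr=0x183 blk=24 s=0: L1-HIT | VC [60, 28]
  [14] addr=0x1b7 blk=27 s=3: MISS | VC [60, 28, 51]
  [15] addr=0x378 blk=55 s=7: MISS | VC [60, 28, 51, 31]
  [16] addr=0xc6 blk=12 s=4: MISS | VC [60, 28, 51, 31, 44]
  [17] addr=0x147 blk=20 s=4: MISS | VC [60, 28, 51, 31, 44, 12]
  [18] addr=0xcd blk=12 s=4: VC-HIT | VC [60, 28, 51, 31, 44, 20]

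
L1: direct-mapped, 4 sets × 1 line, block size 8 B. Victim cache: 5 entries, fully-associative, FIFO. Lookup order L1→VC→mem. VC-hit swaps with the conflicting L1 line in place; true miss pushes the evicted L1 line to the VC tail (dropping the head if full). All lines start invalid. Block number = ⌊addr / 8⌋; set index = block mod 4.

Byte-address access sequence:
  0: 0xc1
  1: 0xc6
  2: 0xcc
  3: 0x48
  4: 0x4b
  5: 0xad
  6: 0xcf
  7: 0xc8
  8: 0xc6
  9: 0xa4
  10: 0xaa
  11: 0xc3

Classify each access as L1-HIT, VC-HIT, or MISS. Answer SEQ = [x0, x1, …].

  [0] addr=0xc1 blk=24 s=0: MISS | VC []
  [1] addr=0xc6 blk=24 s=0: L1-HIT | VC []
  [2] addr=0xcc blk=25 s=1: MISS | VC []
  [3] addr=0x48 blk=9 s=1: MISS | VC [25]
  [4] addr=0x4b blk=9 s=1: L1-HIT | VC [25]
  [5] addr=0xad blk=21 s=1: MISS | VC [25, 9]
  [6] addr=0xcf blk=25 s=1: VC-HIT | VC [21, 9]
  [7] addr=0xc8 blk=25 s=1: L1-HIT | VC [21, 9]
  [8] addr=0xc6 blk=24 s=0: L1-HIT | VC [21, 9]
  [9] addr=0xa4 blk=20 s=0: MISS | VC [21, 9, 24]
  [10] addr=0xaa blk=21 s=1: VC-HIT | VC [25, 9, 24]
  [11] addr=0xc3 blk=24 s=0: VC-HIT | VC [25, 9, 20]

SEQ = [MISS, L1-HIT, MISS, MISS, L1-HIT, MISS, VC-HIT, L1-HIT, L1-HIT, MISS, VC-HIT, VC-HIT]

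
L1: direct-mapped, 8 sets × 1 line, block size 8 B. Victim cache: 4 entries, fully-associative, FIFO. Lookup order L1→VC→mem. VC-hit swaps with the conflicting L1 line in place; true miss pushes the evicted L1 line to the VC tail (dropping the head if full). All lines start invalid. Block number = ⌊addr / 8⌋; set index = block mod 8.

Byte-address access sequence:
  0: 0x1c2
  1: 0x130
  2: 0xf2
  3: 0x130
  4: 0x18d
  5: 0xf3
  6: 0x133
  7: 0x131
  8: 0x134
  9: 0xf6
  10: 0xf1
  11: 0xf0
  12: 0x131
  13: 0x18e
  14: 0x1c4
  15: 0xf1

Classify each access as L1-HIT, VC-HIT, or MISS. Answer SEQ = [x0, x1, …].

SEQ = [MISS, MISS, MISS, VC-HIT, MISS, VC-HIT, VC-HIT, L1-HIT, L1-HIT, VC-HIT, L1-HIT, L1-HIT, VC-HIT, L1-HIT, L1-HIT, VC-HIT]

#0 0x1c2→b56/s0 MISS; vc=[]
#1 0x130→b38/s6 MISS; vc=[]
#2 0xf2→b30/s6 MISS; vc=[38]
#3 0x130→b38/s6 VC-HIT; vc=[30]
#4 0x18d→b49/s1 MISS; vc=[30]
#5 0xf3→b30/s6 VC-HIT; vc=[38]
#6 0x133→b38/s6 VC-HIT; vc=[30]
#7 0x131→b38/s6 L1-HIT; vc=[30]
#8 0x134→b38/s6 L1-HIT; vc=[30]
#9 0xf6→b30/s6 VC-HIT; vc=[38]
#10 0xf1→b30/s6 L1-HIT; vc=[38]
#11 0xf0→b30/s6 L1-HIT; vc=[38]
#12 0x131→b38/s6 VC-HIT; vc=[30]
#13 0x18e→b49/s1 L1-HIT; vc=[30]
#14 0x1c4→b56/s0 L1-HIT; vc=[30]
#15 0xf1→b30/s6 VC-HIT; vc=[38]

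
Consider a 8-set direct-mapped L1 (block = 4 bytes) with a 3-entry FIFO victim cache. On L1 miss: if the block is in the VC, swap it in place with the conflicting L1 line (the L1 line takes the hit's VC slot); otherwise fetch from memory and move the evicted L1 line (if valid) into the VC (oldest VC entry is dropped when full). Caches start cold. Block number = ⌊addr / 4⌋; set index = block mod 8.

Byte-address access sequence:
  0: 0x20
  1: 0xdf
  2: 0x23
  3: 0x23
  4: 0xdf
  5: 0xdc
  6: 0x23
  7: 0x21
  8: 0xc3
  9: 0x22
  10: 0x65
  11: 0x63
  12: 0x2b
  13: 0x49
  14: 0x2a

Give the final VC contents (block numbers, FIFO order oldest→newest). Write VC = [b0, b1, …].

0: 0x20 (blk 8, set 0) → MISS  vc=[]
1: 0xdf (blk 55, set 7) → MISS  vc=[]
2: 0x23 (blk 8, set 0) → L1-HIT  vc=[]
3: 0x23 (blk 8, set 0) → L1-HIT  vc=[]
4: 0xdf (blk 55, set 7) → L1-HIT  vc=[]
5: 0xdc (blk 55, set 7) → L1-HIT  vc=[]
6: 0x23 (blk 8, set 0) → L1-HIT  vc=[]
7: 0x21 (blk 8, set 0) → L1-HIT  vc=[]
8: 0xc3 (blk 48, set 0) → MISS  vc=[8]
9: 0x22 (blk 8, set 0) → VC-HIT  vc=[48]
10: 0x65 (blk 25, set 1) → MISS  vc=[48]
11: 0x63 (blk 24, set 0) → MISS  vc=[48, 8]
12: 0x2b (blk 10, set 2) → MISS  vc=[48, 8]
13: 0x49 (blk 18, set 2) → MISS  vc=[48, 8, 10]
14: 0x2a (blk 10, set 2) → VC-HIT  vc=[48, 8, 18]

VC = [48, 8, 18]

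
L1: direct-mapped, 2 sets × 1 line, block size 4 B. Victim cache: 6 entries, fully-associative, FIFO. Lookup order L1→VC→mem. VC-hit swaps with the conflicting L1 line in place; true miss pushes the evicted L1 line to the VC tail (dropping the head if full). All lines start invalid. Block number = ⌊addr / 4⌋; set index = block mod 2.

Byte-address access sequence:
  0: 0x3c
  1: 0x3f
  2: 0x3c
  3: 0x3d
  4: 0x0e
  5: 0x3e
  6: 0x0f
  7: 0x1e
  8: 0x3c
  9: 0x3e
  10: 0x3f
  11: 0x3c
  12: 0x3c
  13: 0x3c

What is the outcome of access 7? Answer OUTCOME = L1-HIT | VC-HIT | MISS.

OUTCOME = MISS

0: 0x3c (blk 15, set 1) → MISS  vc=[]
1: 0x3f (blk 15, set 1) → L1-HIT  vc=[]
2: 0x3c (blk 15, set 1) → L1-HIT  vc=[]
3: 0x3d (blk 15, set 1) → L1-HIT  vc=[]
4: 0xe (blk 3, set 1) → MISS  vc=[15]
5: 0x3e (blk 15, set 1) → VC-HIT  vc=[3]
6: 0xf (blk 3, set 1) → VC-HIT  vc=[15]
7: 0x1e (blk 7, set 1) → MISS  vc=[15, 3]
8: 0x3c (blk 15, set 1) → VC-HIT  vc=[7, 3]
9: 0x3e (blk 15, set 1) → L1-HIT  vc=[7, 3]
10: 0x3f (blk 15, set 1) → L1-HIT  vc=[7, 3]
11: 0x3c (blk 15, set 1) → L1-HIT  vc=[7, 3]
12: 0x3c (blk 15, set 1) → L1-HIT  vc=[7, 3]
13: 0x3c (blk 15, set 1) → L1-HIT  vc=[7, 3]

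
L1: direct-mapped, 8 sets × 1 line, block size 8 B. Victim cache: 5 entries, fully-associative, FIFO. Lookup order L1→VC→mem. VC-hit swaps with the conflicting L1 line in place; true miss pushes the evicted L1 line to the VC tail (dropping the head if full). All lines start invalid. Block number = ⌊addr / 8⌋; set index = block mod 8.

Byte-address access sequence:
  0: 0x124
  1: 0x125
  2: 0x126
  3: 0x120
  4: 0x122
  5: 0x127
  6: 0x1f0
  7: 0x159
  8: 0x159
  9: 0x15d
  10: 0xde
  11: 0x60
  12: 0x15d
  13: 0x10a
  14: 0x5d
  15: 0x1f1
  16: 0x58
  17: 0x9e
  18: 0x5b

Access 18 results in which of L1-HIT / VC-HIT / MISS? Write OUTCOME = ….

#0 0x124→b36/s4 MISS; vc=[]
#1 0x125→b36/s4 L1-HIT; vc=[]
#2 0x126→b36/s4 L1-HIT; vc=[]
#3 0x120→b36/s4 L1-HIT; vc=[]
#4 0x122→b36/s4 L1-HIT; vc=[]
#5 0x127→b36/s4 L1-HIT; vc=[]
#6 0x1f0→b62/s6 MISS; vc=[]
#7 0x159→b43/s3 MISS; vc=[]
#8 0x159→b43/s3 L1-HIT; vc=[]
#9 0x15d→b43/s3 L1-HIT; vc=[]
#10 0xde→b27/s3 MISS; vc=[43]
#11 0x60→b12/s4 MISS; vc=[43,36]
#12 0x15d→b43/s3 VC-HIT; vc=[27,36]
#13 0x10a→b33/s1 MISS; vc=[27,36]
#14 0x5d→b11/s3 MISS; vc=[27,36,43]
#15 0x1f1→b62/s6 L1-HIT; vc=[27,36,43]
#16 0x58→b11/s3 L1-HIT; vc=[27,36,43]
#17 0x9e→b19/s3 MISS; vc=[27,36,43,11]
#18 0x5b→b11/s3 VC-HIT; vc=[27,36,43,19]

OUTCOME = VC-HIT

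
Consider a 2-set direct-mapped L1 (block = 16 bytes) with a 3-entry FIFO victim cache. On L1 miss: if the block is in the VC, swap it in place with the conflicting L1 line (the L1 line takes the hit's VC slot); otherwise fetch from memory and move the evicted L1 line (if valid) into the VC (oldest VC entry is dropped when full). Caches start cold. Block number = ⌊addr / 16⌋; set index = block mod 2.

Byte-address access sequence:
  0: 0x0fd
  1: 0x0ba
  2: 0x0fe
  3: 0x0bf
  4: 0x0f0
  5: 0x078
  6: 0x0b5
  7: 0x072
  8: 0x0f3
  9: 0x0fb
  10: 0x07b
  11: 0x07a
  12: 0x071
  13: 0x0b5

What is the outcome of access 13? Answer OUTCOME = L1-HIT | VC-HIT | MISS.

OUTCOME = VC-HIT

#0 0xfd→b15/s1 MISS; vc=[]
#1 0xba→b11/s1 MISS; vc=[15]
#2 0xfe→b15/s1 VC-HIT; vc=[11]
#3 0xbf→b11/s1 VC-HIT; vc=[15]
#4 0xf0→b15/s1 VC-HIT; vc=[11]
#5 0x78→b7/s1 MISS; vc=[11,15]
#6 0xb5→b11/s1 VC-HIT; vc=[7,15]
#7 0x72→b7/s1 VC-HIT; vc=[11,15]
#8 0xf3→b15/s1 VC-HIT; vc=[11,7]
#9 0xfb→b15/s1 L1-HIT; vc=[11,7]
#10 0x7b→b7/s1 VC-HIT; vc=[11,15]
#11 0x7a→b7/s1 L1-HIT; vc=[11,15]
#12 0x71→b7/s1 L1-HIT; vc=[11,15]
#13 0xb5→b11/s1 VC-HIT; vc=[7,15]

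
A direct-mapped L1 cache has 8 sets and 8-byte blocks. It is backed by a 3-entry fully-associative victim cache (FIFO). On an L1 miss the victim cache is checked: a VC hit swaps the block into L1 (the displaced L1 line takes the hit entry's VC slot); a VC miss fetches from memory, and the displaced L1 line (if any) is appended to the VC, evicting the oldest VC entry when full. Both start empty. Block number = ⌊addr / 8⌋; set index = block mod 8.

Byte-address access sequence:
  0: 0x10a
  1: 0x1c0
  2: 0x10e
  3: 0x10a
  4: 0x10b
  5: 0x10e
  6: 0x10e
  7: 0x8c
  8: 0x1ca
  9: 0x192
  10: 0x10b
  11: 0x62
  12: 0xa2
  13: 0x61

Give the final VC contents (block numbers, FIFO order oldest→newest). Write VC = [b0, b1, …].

0: 0x10a (blk 33, set 1) → MISS  vc=[]
1: 0x1c0 (blk 56, set 0) → MISS  vc=[]
2: 0x10e (blk 33, set 1) → L1-HIT  vc=[]
3: 0x10a (blk 33, set 1) → L1-HIT  vc=[]
4: 0x10b (blk 33, set 1) → L1-HIT  vc=[]
5: 0x10e (blk 33, set 1) → L1-HIT  vc=[]
6: 0x10e (blk 33, set 1) → L1-HIT  vc=[]
7: 0x8c (blk 17, set 1) → MISS  vc=[33]
8: 0x1ca (blk 57, set 1) → MISS  vc=[33, 17]
9: 0x192 (blk 50, set 2) → MISS  vc=[33, 17]
10: 0x10b (blk 33, set 1) → VC-HIT  vc=[57, 17]
11: 0x62 (blk 12, set 4) → MISS  vc=[57, 17]
12: 0xa2 (blk 20, set 4) → MISS  vc=[57, 17, 12]
13: 0x61 (blk 12, set 4) → VC-HIT  vc=[57, 17, 20]

VC = [57, 17, 20]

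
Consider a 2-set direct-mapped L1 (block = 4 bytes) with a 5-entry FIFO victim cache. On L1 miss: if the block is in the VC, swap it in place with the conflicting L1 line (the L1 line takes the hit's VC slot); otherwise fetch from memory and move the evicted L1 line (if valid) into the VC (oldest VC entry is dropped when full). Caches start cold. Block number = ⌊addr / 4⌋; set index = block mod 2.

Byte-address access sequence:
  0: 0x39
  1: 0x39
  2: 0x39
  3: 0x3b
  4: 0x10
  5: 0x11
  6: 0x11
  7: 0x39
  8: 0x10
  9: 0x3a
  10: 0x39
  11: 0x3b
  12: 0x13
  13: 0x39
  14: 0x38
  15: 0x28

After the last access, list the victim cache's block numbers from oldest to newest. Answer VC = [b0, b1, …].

#0 0x39→b14/s0 MISS; vc=[]
#1 0x39→b14/s0 L1-HIT; vc=[]
#2 0x39→b14/s0 L1-HIT; vc=[]
#3 0x3b→b14/s0 L1-HIT; vc=[]
#4 0x10→b4/s0 MISS; vc=[14]
#5 0x11→b4/s0 L1-HIT; vc=[14]
#6 0x11→b4/s0 L1-HIT; vc=[14]
#7 0x39→b14/s0 VC-HIT; vc=[4]
#8 0x10→b4/s0 VC-HIT; vc=[14]
#9 0x3a→b14/s0 VC-HIT; vc=[4]
#10 0x39→b14/s0 L1-HIT; vc=[4]
#11 0x3b→b14/s0 L1-HIT; vc=[4]
#12 0x13→b4/s0 VC-HIT; vc=[14]
#13 0x39→b14/s0 VC-HIT; vc=[4]
#14 0x38→b14/s0 L1-HIT; vc=[4]
#15 0x28→b10/s0 MISS; vc=[4,14]

VC = [4, 14]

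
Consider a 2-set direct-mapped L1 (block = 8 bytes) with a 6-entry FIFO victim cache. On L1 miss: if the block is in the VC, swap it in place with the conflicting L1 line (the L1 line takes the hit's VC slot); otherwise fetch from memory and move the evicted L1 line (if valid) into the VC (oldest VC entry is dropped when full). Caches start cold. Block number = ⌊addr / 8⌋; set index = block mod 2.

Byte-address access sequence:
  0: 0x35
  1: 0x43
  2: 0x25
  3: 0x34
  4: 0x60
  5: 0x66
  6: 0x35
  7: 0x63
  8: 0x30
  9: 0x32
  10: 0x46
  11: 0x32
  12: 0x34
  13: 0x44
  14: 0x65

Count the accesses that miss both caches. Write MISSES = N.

  [0] addr=0x35 blk=6 s=0: MISS | VC []
  [1] addr=0x43 blk=8 s=0: MISS | VC [6]
  [2] addr=0x25 blk=4 s=0: MISS | VC [6, 8]
  [3] addr=0x34 blk=6 s=0: VC-HIT | VC [4, 8]
  [4] addr=0x60 blk=12 s=0: MISS | VC [4, 8, 6]
  [5] addr=0x66 blk=12 s=0: L1-HIT | VC [4, 8, 6]
  [6] addr=0x35 blk=6 s=0: VC-HIT | VC [4, 8, 12]
  [7] addr=0x63 blk=12 s=0: VC-HIT | VC [4, 8, 6]
  [8] addr=0x30 blk=6 s=0: VC-HIT | VC [4, 8, 12]
  [9] addr=0x32 blk=6 s=0: L1-HIT | VC [4, 8, 12]
  [10] addr=0x46 blk=8 s=0: VC-HIT | VC [4, 6, 12]
  [11] addr=0x32 blk=6 s=0: VC-HIT | VC [4, 8, 12]
  [12] addr=0x34 blk=6 s=0: L1-HIT | VC [4, 8, 12]
  [13] addr=0x44 blk=8 s=0: VC-HIT | VC [4, 6, 12]
  [14] addr=0x65 blk=12 s=0: VC-HIT | VC [4, 6, 8]

MISSES = 4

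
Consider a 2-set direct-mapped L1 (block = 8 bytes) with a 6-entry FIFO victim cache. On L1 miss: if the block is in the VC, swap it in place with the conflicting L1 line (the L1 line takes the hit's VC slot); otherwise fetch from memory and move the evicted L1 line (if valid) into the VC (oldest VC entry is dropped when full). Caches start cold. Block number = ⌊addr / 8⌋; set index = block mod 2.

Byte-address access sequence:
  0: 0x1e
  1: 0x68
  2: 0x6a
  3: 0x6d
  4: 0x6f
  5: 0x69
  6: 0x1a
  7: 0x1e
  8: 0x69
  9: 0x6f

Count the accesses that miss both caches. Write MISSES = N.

MISSES = 2

0: 0x1e (blk 3, set 1) → MISS  vc=[]
1: 0x68 (blk 13, set 1) → MISS  vc=[3]
2: 0x6a (blk 13, set 1) → L1-HIT  vc=[3]
3: 0x6d (blk 13, set 1) → L1-HIT  vc=[3]
4: 0x6f (blk 13, set 1) → L1-HIT  vc=[3]
5: 0x69 (blk 13, set 1) → L1-HIT  vc=[3]
6: 0x1a (blk 3, set 1) → VC-HIT  vc=[13]
7: 0x1e (blk 3, set 1) → L1-HIT  vc=[13]
8: 0x69 (blk 13, set 1) → VC-HIT  vc=[3]
9: 0x6f (blk 13, set 1) → L1-HIT  vc=[3]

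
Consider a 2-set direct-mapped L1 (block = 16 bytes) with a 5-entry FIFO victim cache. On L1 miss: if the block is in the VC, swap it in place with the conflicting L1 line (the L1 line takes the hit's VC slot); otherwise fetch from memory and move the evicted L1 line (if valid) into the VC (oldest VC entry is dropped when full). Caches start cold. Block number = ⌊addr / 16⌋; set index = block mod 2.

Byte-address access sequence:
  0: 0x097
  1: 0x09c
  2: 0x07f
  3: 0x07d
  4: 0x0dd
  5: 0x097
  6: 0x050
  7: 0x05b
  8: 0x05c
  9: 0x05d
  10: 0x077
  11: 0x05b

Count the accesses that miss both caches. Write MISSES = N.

#0 0x97→b9/s1 MISS; vc=[]
#1 0x9c→b9/s1 L1-HIT; vc=[]
#2 0x7f→b7/s1 MISS; vc=[9]
#3 0x7d→b7/s1 L1-HIT; vc=[9]
#4 0xdd→b13/s1 MISS; vc=[9,7]
#5 0x97→b9/s1 VC-HIT; vc=[13,7]
#6 0x50→b5/s1 MISS; vc=[13,7,9]
#7 0x5b→b5/s1 L1-HIT; vc=[13,7,9]
#8 0x5c→b5/s1 L1-HIT; vc=[13,7,9]
#9 0x5d→b5/s1 L1-HIT; vc=[13,7,9]
#10 0x77→b7/s1 VC-HIT; vc=[13,5,9]
#11 0x5b→b5/s1 VC-HIT; vc=[13,7,9]

MISSES = 4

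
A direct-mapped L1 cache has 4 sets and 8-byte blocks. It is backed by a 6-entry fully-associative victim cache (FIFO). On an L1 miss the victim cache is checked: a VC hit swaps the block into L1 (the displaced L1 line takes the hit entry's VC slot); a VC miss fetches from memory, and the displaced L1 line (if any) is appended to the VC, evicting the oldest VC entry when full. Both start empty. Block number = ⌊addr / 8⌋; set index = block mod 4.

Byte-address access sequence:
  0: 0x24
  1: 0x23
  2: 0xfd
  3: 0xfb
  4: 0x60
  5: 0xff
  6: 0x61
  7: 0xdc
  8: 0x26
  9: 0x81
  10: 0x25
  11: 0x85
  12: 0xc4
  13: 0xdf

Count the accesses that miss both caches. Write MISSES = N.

#0 0x24→b4/s0 MISS; vc=[]
#1 0x23→b4/s0 L1-HIT; vc=[]
#2 0xfd→b31/s3 MISS; vc=[]
#3 0xfb→b31/s3 L1-HIT; vc=[]
#4 0x60→b12/s0 MISS; vc=[4]
#5 0xff→b31/s3 L1-HIT; vc=[4]
#6 0x61→b12/s0 L1-HIT; vc=[4]
#7 0xdc→b27/s3 MISS; vc=[4,31]
#8 0x26→b4/s0 VC-HIT; vc=[12,31]
#9 0x81→b16/s0 MISS; vc=[12,31,4]
#10 0x25→b4/s0 VC-HIT; vc=[12,31,16]
#11 0x85→b16/s0 VC-HIT; vc=[12,31,4]
#12 0xc4→b24/s0 MISS; vc=[12,31,4,16]
#13 0xdf→b27/s3 L1-HIT; vc=[12,31,4,16]

MISSES = 6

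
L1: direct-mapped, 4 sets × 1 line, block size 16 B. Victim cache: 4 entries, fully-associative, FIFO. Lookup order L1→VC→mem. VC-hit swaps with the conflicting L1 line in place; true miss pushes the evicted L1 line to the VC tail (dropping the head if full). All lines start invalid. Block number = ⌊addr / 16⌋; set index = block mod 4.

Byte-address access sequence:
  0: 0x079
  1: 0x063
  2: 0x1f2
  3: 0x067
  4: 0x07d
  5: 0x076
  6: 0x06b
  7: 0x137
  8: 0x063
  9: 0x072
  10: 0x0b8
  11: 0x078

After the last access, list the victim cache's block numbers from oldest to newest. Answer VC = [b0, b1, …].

VC = [31, 19, 11]

0: 0x79 (blk 7, set 3) → MISS  vc=[]
1: 0x63 (blk 6, set 2) → MISS  vc=[]
2: 0x1f2 (blk 31, set 3) → MISS  vc=[7]
3: 0x67 (blk 6, set 2) → L1-HIT  vc=[7]
4: 0x7d (blk 7, set 3) → VC-HIT  vc=[31]
5: 0x76 (blk 7, set 3) → L1-HIT  vc=[31]
6: 0x6b (blk 6, set 2) → L1-HIT  vc=[31]
7: 0x137 (blk 19, set 3) → MISS  vc=[31, 7]
8: 0x63 (blk 6, set 2) → L1-HIT  vc=[31, 7]
9: 0x72 (blk 7, set 3) → VC-HIT  vc=[31, 19]
10: 0xb8 (blk 11, set 3) → MISS  vc=[31, 19, 7]
11: 0x78 (blk 7, set 3) → VC-HIT  vc=[31, 19, 11]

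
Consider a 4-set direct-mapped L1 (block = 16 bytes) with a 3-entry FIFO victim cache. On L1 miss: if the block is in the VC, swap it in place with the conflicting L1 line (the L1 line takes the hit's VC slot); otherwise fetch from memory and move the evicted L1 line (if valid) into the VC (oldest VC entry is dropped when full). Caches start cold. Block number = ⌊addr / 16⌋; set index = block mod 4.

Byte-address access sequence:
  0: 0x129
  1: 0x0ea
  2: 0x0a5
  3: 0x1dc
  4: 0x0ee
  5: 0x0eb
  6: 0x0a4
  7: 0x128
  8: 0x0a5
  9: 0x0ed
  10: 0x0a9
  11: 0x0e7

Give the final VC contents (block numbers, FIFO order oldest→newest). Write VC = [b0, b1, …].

#0 0x129→b18/s2 MISS; vc=[]
#1 0xea→b14/s2 MISS; vc=[18]
#2 0xa5→b10/s2 MISS; vc=[18,14]
#3 0x1dc→b29/s1 MISS; vc=[18,14]
#4 0xee→b14/s2 VC-HIT; vc=[18,10]
#5 0xeb→b14/s2 L1-HIT; vc=[18,10]
#6 0xa4→b10/s2 VC-HIT; vc=[18,14]
#7 0x128→b18/s2 VC-HIT; vc=[10,14]
#8 0xa5→b10/s2 VC-HIT; vc=[18,14]
#9 0xed→b14/s2 VC-HIT; vc=[18,10]
#10 0xa9→b10/s2 VC-HIT; vc=[18,14]
#11 0xe7→b14/s2 VC-HIT; vc=[18,10]

VC = [18, 10]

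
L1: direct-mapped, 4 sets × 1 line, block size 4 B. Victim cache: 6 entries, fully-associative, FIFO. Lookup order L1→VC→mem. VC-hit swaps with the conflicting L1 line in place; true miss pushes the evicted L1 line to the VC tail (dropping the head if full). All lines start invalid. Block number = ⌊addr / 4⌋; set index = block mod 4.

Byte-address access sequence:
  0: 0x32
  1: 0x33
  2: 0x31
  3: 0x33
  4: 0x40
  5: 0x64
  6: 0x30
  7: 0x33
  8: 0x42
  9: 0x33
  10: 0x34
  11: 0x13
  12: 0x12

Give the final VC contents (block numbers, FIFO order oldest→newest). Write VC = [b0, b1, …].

VC = [16, 25, 12]

  [0] addr=0x32 blk=12 s=0: MISS | VC []
  [1] addr=0x33 blk=12 s=0: L1-HIT | VC []
  [2] addr=0x31 blk=12 s=0: L1-HIT | VC []
  [3] addr=0x33 blk=12 s=0: L1-HIT | VC []
  [4] addr=0x40 blk=16 s=0: MISS | VC [12]
  [5] addr=0x64 blk=25 s=1: MISS | VC [12]
  [6] addr=0x30 blk=12 s=0: VC-HIT | VC [16]
  [7] addr=0x33 blk=12 s=0: L1-HIT | VC [16]
  [8] addr=0x42 blk=16 s=0: VC-HIT | VC [12]
  [9] addr=0x33 blk=12 s=0: VC-HIT | VC [16]
  [10] addr=0x34 blk=13 s=1: MISS | VC [16, 25]
  [11] addr=0x13 blk=4 s=0: MISS | VC [16, 25, 12]
  [12] addr=0x12 blk=4 s=0: L1-HIT | VC [16, 25, 12]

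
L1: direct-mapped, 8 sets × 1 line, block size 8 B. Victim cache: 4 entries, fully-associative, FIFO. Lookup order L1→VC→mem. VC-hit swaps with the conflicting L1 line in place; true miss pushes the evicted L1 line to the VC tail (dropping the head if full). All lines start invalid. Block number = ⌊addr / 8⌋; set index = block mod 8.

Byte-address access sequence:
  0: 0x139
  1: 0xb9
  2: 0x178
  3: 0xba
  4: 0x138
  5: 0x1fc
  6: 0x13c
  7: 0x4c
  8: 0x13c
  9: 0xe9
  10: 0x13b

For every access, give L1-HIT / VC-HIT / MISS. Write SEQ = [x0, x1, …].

  [0] addr=0x139 blk=39 s=7: MISS | VC []
  [1] addr=0xb9 blk=23 s=7: MISS | VC [39]
  [2] addr=0x178 blk=47 s=7: MISS | VC [39, 23]
  [3] addr=0xba blk=23 s=7: VC-HIT | VC [39, 47]
  [4] addr=0x138 blk=39 s=7: VC-HIT | VC [23, 47]
  [5] addr=0x1fc blk=63 s=7: MISS | VC [23, 47, 39]
  [6] addr=0x13c blk=39 s=7: VC-HIT | VC [23, 47, 63]
  [7] addr=0x4c blk=9 s=1: MISS | VC [23, 47, 63]
  [8] addr=0x13c blk=39 s=7: L1-HIT | VC [23, 47, 63]
  [9] addr=0xe9 blk=29 s=5: MISS | VC [23, 47, 63]
  [10] addr=0x13b blk=39 s=7: L1-HIT | VC [23, 47, 63]

SEQ = [MISS, MISS, MISS, VC-HIT, VC-HIT, MISS, VC-HIT, MISS, L1-HIT, MISS, L1-HIT]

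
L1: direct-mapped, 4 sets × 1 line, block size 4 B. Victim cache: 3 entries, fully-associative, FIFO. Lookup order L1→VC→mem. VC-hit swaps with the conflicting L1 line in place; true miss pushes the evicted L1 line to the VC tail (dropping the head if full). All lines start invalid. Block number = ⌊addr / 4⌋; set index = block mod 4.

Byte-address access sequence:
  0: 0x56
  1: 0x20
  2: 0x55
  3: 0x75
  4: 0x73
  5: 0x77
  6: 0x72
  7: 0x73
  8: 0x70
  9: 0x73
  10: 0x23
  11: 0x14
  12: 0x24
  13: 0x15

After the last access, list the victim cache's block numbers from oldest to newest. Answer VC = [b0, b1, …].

  [0] addr=0x56 blk=21 s=1: MISS | VC []
  [1] addr=0x20 blk=8 s=0: MISS | VC []
  [2] addr=0x55 blk=21 s=1: L1-HIT | VC []
  [3] addr=0x75 blk=29 s=1: MISS | VC [21]
  [4] addr=0x73 blk=28 s=0: MISS | VC [21, 8]
  [5] addr=0x77 blk=29 s=1: L1-HIT | VC [21, 8]
  [6] addr=0x72 blk=28 s=0: L1-HIT | VC [21, 8]
  [7] addr=0x73 blk=28 s=0: L1-HIT | VC [21, 8]
  [8] addr=0x70 blk=28 s=0: L1-HIT | VC [21, 8]
  [9] addr=0x73 blk=28 s=0: L1-HIT | VC [21, 8]
  [10] addr=0x23 blk=8 s=0: VC-HIT | VC [21, 28]
  [11] addr=0x14 blk=5 s=1: MISS | VC [21, 28, 29]
  [12] addr=0x24 blk=9 s=1: MISS | VC [28, 29, 5]
  [13] addr=0x15 blk=5 s=1: VC-HIT | VC [28, 29, 9]

VC = [28, 29, 9]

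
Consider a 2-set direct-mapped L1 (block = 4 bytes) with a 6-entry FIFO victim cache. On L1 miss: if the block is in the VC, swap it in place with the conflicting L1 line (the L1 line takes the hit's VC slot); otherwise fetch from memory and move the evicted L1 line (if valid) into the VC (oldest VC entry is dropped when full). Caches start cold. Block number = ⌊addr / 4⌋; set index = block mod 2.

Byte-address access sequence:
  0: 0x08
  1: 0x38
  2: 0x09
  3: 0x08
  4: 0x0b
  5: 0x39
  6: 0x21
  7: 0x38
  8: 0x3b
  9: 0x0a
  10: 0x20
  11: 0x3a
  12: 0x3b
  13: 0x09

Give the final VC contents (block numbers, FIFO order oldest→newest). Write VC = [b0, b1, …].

  [0] addr=0x8 blk=2 s=0: MISS | VC []
  [1] addr=0x38 blk=14 s=0: MISS | VC [2]
  [2] addr=0x9 blk=2 s=0: VC-HIT | VC [14]
  [3] addr=0x8 blk=2 s=0: L1-HIT | VC [14]
  [4] addr=0xb blk=2 s=0: L1-HIT | VC [14]
  [5] addr=0x39 blk=14 s=0: VC-HIT | VC [2]
  [6] addr=0x21 blk=8 s=0: MISS | VC [2, 14]
  [7] addr=0x38 blk=14 s=0: VC-HIT | VC [2, 8]
  [8] addr=0x3b blk=14 s=0: L1-HIT | VC [2, 8]
  [9] addr=0xa blk=2 s=0: VC-HIT | VC [14, 8]
  [10] addr=0x20 blk=8 s=0: VC-HIT | VC [14, 2]
  [11] addr=0x3a blk=14 s=0: VC-HIT | VC [8, 2]
  [12] addr=0x3b blk=14 s=0: L1-HIT | VC [8, 2]
  [13] addr=0x9 blk=2 s=0: VC-HIT | VC [8, 14]

VC = [8, 14]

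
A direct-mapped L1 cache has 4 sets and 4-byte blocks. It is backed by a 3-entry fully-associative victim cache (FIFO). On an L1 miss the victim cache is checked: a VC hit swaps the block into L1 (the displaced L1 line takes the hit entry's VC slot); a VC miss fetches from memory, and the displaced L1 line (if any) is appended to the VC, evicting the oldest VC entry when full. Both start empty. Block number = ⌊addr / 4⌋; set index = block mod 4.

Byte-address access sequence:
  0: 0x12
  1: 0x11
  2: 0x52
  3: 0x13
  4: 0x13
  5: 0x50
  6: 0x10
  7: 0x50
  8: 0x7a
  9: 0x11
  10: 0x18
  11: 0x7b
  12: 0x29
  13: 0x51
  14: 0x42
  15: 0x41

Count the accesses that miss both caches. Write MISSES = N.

MISSES = 6

#0 0x12→b4/s0 MISS; vc=[]
#1 0x11→b4/s0 L1-HIT; vc=[]
#2 0x52→b20/s0 MISS; vc=[4]
#3 0x13→b4/s0 VC-HIT; vc=[20]
#4 0x13→b4/s0 L1-HIT; vc=[20]
#5 0x50→b20/s0 VC-HIT; vc=[4]
#6 0x10→b4/s0 VC-HIT; vc=[20]
#7 0x50→b20/s0 VC-HIT; vc=[4]
#8 0x7a→b30/s2 MISS; vc=[4]
#9 0x11→b4/s0 VC-HIT; vc=[20]
#10 0x18→b6/s2 MISS; vc=[20,30]
#11 0x7b→b30/s2 VC-HIT; vc=[20,6]
#12 0x29→b10/s2 MISS; vc=[20,6,30]
#13 0x51→b20/s0 VC-HIT; vc=[4,6,30]
#14 0x42→b16/s0 MISS; vc=[6,30,20]
#15 0x41→b16/s0 L1-HIT; vc=[6,30,20]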